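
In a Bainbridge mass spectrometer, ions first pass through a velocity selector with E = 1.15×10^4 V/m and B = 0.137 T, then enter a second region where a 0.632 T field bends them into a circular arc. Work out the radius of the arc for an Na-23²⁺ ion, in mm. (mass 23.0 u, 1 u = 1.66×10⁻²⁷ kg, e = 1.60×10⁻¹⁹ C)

The selector passes v = E/B = 1.15×10^4/0.137 = 8.39×10^4 m/s.
In the deflection region, r = mv/(qB₂) = (3.82×10^-26)(8.39×10^4) / [(2×1.60×10^-19)(0.632)] = 0.0158 m.

r ≈ 15.8 mm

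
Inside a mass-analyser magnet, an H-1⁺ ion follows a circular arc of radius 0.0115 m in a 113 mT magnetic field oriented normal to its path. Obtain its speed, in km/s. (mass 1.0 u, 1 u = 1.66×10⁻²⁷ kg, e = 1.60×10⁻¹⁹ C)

From qvB = mv²/r, v = qBr/m.
v = (1×1.60×10^-19)(0.113)(0.0115) / (1.66×10^-27) = 1.25×10^5 m/s.

v ≈ 125 km/s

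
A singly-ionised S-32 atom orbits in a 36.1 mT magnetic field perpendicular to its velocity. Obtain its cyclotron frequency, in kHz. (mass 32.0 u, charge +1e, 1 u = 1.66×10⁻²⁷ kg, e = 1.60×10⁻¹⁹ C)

f ≈ 17.3 kHz

f = qB/(2πm) = (1×1.60×10^-19)(0.0361) / [2π(5.31×10^-26)] = 1.73×10^4 Hz.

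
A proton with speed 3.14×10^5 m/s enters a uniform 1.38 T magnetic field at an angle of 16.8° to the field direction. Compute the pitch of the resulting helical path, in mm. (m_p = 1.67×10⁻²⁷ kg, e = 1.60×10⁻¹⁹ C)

pitch ≈ 14.3 mm

The velocity component along B is v∥ = v cos16.8° = 3.01×10^5 m/s.
The cyclotron period T = 2πm/(qB) = 4.75×10^-8 s is set by m, q, B alone.
Pitch = v∥·T = (3.01×10^5)(4.75×10^-8) = 0.0143 m.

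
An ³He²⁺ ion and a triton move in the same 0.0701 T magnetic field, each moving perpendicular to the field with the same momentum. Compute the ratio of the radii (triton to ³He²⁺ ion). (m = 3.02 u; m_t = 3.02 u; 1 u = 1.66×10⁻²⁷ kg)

r = p/(qB) ⇒ at equal p, r ∝ 1/q.
r_{triton}/r_{³He²⁺ ion} = 2.00.

ratio ≈ 2.00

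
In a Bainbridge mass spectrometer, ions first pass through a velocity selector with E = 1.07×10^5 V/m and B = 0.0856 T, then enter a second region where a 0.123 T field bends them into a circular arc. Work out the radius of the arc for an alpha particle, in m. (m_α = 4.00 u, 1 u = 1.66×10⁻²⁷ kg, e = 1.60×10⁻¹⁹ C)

The selector passes v = E/B = 1.07×10^5/0.0856 = 1.25×10^6 m/s.
In the deflection region, r = mv/(qB₂) = (6.64×10^-27)(1.25×10^6) / [(2×1.60×10^-19)(0.123)] = 0.211 m.

r ≈ 0.211 m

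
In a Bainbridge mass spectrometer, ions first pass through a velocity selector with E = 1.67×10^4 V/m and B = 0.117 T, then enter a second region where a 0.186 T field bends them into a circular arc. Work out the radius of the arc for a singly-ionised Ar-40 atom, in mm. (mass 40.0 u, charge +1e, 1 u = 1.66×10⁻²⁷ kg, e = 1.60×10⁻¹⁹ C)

The selector passes v = E/B = 1.67×10^4/0.117 = 1.43×10^5 m/s.
In the deflection region, r = mv/(qB₂) = (6.64×10^-26)(1.43×10^5) / [(1×1.60×10^-19)(0.186)] = 0.318 m.

r ≈ 318 mm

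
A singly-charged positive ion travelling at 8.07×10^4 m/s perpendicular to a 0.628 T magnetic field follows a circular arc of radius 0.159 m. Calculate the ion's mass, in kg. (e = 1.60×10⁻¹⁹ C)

qvB = mv²/r ⇒ m = qBr/v.
m = (1×1.60×10^-19)(0.628)(0.159) / (8.07×10^4) = 1.98×10^-25 kg.

m ≈ 1.98×10^-25 kg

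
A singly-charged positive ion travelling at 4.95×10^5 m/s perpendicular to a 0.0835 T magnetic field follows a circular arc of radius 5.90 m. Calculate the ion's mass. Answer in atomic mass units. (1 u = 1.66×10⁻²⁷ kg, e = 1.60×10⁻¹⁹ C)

qvB = mv²/r ⇒ m = qBr/v.
m = (1×1.60×10^-19)(0.0835)(5.90) / (4.95×10^5) = 1.59×10^-25 kg = 95.9 u.

m ≈ 95.9 u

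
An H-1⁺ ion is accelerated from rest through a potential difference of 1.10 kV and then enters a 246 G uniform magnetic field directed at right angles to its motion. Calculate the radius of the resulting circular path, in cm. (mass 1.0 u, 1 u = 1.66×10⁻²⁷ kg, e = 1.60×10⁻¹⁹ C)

The kinetic energy gained is K = qV = (1×1.60×10^-19)(1100) = 1.76×10^-16 J.
v = √(2K/m) = 4.60×10^5 m/s.
r = mv/(qB) = (1.66×10^-27)(4.60×10^5) / [(1×1.60×10^-19)(0.0246)] = 0.194 m.

r ≈ 19.4 cm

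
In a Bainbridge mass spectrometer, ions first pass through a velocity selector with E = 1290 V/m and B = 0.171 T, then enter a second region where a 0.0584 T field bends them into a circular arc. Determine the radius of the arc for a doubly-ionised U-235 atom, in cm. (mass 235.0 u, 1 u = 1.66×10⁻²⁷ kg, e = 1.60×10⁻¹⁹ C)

r ≈ 15.7 cm

The selector passes v = E/B = 1290/0.171 = 7540 m/s.
In the deflection region, r = mv/(qB₂) = (3.90×10^-25)(7540) / [(2×1.60×10^-19)(0.0584)] = 0.157 m.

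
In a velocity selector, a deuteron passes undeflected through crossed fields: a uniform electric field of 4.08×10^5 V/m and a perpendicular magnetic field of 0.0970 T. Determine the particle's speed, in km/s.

v ≈ 4210 km/s

For zero net force, qE = qvB, so v = E/B.
v = (4.08×10^5) / (0.0970) = 4.21×10^6 m/s.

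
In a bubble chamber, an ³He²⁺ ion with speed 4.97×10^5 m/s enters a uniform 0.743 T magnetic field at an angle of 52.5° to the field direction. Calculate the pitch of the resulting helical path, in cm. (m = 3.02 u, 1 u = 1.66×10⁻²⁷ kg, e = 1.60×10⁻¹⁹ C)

pitch ≈ 4.01 cm

The velocity component along B is v∥ = v cos52.5° = 3.03×10^5 m/s.
The cyclotron period T = 2πm/(qB) = 1.32×10^-7 s is set by m, q, B alone.
Pitch = v∥·T = (3.03×10^5)(1.32×10^-7) = 0.0401 m.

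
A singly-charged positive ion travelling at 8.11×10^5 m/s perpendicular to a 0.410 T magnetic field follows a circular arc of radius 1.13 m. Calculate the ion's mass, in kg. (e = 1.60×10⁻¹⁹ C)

m ≈ 9.14×10^-26 kg

qvB = mv²/r ⇒ m = qBr/v.
m = (1×1.60×10^-19)(0.410)(1.13) / (8.11×10^5) = 9.14×10^-26 kg.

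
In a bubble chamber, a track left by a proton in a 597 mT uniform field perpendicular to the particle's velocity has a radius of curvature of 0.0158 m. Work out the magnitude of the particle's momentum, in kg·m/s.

Since qvB = mv²/r, the momentum p = mv = qBr.
p = (1×1.60×10^-19)(0.597)(0.0158) = 1.51×10^-21 kg·m/s.

p ≈ 1.51×10^-21 kg·m/s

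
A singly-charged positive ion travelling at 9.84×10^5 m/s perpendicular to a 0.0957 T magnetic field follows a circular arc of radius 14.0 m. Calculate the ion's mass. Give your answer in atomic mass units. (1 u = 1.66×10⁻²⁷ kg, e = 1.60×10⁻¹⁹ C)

m ≈ 131 u

qvB = mv²/r ⇒ m = qBr/v.
m = (1×1.60×10^-19)(0.0957)(14.0) / (9.84×10^5) = 2.18×10^-25 kg = 131 u.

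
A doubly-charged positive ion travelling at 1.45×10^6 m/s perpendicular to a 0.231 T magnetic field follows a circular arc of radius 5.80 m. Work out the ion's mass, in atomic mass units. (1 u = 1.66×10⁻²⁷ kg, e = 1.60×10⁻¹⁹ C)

qvB = mv²/r ⇒ m = qBr/v.
m = (2×1.60×10^-19)(0.231)(5.80) / (1.45×10^6) = 2.96×10^-25 kg = 178 u.

m ≈ 178 u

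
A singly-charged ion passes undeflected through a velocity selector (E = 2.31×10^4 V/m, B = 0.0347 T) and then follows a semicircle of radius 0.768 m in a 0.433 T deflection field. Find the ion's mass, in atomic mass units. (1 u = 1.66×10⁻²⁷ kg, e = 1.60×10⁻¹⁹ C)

m ≈ 48.1 u

v = E/B₁ = 6.66×10^5 m/s.
From r = mv/(qB₂), m = qB₂r/v = (1×1.60×10^-19)(0.433)(0.768) / (6.66×10^5) = 7.99×10^-26 kg.
In atomic mass units: m = 7.99×10^-26 / 1.66×10^-27 = 48.1 u.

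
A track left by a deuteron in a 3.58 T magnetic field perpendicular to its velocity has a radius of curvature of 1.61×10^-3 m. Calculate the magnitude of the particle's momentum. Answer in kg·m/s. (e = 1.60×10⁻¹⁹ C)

p ≈ 9.22×10^-22 kg·m/s

Since qvB = mv²/r, the momentum p = mv = qBr.
p = (1×1.60×10^-19)(3.58)(1.61×10^-3) = 9.22×10^-22 kg·m/s.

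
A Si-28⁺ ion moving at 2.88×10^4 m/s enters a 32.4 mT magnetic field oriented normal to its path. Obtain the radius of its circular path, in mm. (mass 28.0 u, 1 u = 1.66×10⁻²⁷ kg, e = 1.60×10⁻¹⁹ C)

r ≈ 258 mm

The magnetic force provides the centripetal force: qvB = mv²/r, so r = mv/(qB).
r = (4.65×10^-26 kg)(2.88×10^4 m/s) / [(1×1.60×10^-19 C)(0.0324 T)] = 0.258 m.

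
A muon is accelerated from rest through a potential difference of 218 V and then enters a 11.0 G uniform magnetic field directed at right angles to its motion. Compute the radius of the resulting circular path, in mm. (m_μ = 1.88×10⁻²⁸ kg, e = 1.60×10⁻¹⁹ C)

The kinetic energy gained is K = qV = (1×1.60×10^-19)(218) = 3.49×10^-17 J.
v = √(2K/m) = 6.09×10^5 m/s.
r = mv/(qB) = (1.88×10^-28)(6.09×10^5) / [(1×1.60×10^-19)(1.10×10^-3)] = 0.651 m.

r ≈ 651 mm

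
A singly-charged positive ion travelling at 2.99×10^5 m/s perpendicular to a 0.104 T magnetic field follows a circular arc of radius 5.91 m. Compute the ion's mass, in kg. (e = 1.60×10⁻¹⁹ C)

qvB = mv²/r ⇒ m = qBr/v.
m = (1×1.60×10^-19)(0.104)(5.91) / (2.99×10^5) = 3.29×10^-25 kg.

m ≈ 3.29×10^-25 kg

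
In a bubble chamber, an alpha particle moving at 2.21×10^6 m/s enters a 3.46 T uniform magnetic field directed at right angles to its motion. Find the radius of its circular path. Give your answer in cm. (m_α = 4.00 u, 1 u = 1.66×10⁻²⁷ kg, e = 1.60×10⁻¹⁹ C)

The magnetic force provides the centripetal force: qvB = mv²/r, so r = mv/(qB).
r = (6.64×10^-27 kg)(2.21×10^6 m/s) / [(2×1.60×10^-19 C)(3.46 T)] = 0.0133 m.

r ≈ 1.33 cm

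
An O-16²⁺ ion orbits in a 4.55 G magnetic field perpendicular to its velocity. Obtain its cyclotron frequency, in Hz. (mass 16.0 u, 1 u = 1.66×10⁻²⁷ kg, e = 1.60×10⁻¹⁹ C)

f = qB/(2πm) = (2×1.60×10^-19)(4.55×10^-4) / [2π(2.66×10^-26)] = 872 Hz.

f ≈ 872 Hz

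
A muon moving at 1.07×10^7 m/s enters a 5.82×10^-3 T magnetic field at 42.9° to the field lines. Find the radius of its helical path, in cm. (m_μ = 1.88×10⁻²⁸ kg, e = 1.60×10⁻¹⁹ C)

r ≈ 147 cm

Only the perpendicular component v⊥ = v sin42.9° = 7.28×10^6 m/s is bent by the field.
r = m v⊥ /(qB) = (1.88×10^-28)(7.28×10^6) / [(1×1.60×10^-19)(5.82×10^-3)] = 1.47 m.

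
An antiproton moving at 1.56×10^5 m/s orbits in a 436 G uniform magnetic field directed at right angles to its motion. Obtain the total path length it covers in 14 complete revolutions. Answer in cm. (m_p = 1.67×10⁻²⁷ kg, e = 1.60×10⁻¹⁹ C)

r = mv/(qB) = 0.0373 m, so one revolution covers 2πr = 0.235 m.
In 14 revolutions: L = 14·2πr = 3.29 m.

L ≈ 329 cm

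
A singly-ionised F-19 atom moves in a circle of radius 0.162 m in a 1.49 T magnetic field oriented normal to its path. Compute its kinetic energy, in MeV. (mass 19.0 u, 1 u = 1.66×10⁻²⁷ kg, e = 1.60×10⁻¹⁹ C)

K ≈ 0.148 MeV

v = qBr/m = (1×1.60×10^-19)(1.49)(0.162) / (3.15×10^-26) = 1.22×10^6 m/s.
K = ½mv² = 0.5·(3.15×10^-26)·(1.22×10^6)² = 2.36×10^-14 J = 0.148 MeV.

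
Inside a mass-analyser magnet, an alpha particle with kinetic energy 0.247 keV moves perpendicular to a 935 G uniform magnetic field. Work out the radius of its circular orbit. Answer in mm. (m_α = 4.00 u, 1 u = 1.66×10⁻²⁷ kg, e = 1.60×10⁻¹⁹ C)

Convert the energy: K = 0.247 keV = 3.95×10^-17 J.
v = √(2K/m) = √(2·3.95×10^-17/6.64×10^-27) = 1.09×10^5 m/s.
r = mv/(qB) = (6.64×10^-27)(1.09×10^5) / [(2×1.60×10^-19)(0.0935)] = 0.0242 m.

r ≈ 24.2 mm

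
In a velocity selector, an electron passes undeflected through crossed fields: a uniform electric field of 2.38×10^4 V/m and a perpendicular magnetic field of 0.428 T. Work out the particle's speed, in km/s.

v ≈ 55.6 km/s

For zero net force, qE = qvB, so v = E/B.
v = (2.38×10^4) / (0.428) = 5.56×10^4 m/s.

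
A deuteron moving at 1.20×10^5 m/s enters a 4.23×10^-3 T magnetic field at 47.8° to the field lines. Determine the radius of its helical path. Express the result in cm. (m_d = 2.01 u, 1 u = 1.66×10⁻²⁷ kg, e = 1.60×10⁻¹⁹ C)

r ≈ 43.8 cm

Only the perpendicular component v⊥ = v sin47.8° = 8.89×10^4 m/s is bent by the field.
r = m v⊥ /(qB) = (3.34×10^-27)(8.89×10^4) / [(1×1.60×10^-19)(4.23×10^-3)] = 0.438 m.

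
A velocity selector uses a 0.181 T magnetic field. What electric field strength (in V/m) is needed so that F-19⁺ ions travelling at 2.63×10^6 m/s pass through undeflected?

E ≈ 4.76×10^5 V/m

qE = qvB ⇒ E = vB = (2.63×10^6)(0.181) = 4.76×10^5 V/m.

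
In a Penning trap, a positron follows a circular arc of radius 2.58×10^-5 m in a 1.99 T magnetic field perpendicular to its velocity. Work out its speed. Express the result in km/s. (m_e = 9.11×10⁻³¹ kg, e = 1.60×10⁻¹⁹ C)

v ≈ 9020 km/s

From qvB = mv²/r, v = qBr/m.
v = (1×1.60×10^-19)(1.99)(2.58×10^-5) / (9.11×10^-31) = 9.02×10^6 m/s.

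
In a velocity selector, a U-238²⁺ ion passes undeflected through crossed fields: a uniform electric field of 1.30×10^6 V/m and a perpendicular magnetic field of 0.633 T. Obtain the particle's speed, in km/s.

v ≈ 2050 km/s

For zero net force, qE = qvB, so v = E/B.
v = (1.30×10^6) / (0.633) = 2.05×10^6 m/s.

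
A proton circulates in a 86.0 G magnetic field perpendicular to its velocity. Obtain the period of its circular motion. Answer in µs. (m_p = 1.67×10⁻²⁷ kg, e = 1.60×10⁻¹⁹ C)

T ≈ 7.63 µs

The cyclotron period is independent of speed: T = 2πm/(qB).
T = 2π(1.67×10^-27) / [(1×1.60×10^-19)(8.60×10^-3)] = 7.63×10^-6 s.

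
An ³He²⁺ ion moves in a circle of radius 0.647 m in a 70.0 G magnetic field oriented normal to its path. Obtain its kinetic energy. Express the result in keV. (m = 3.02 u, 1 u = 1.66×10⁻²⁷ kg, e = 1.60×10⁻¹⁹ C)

v = qBr/m = (2×1.60×10^-19)(7.00×10^-3)(0.647) / (5.01×10^-27) = 2.89×10^5 m/s.
K = ½mv² = 0.5·(5.01×10^-27)·(2.89×10^5)² = 2.09×10^-16 J = 1.31 keV.

K ≈ 1.31 keV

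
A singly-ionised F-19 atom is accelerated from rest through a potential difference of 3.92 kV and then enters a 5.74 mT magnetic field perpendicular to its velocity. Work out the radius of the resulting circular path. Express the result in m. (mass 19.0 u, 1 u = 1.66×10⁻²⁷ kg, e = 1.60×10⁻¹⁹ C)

The kinetic energy gained is K = qV = (1×1.60×10^-19)(3920) = 6.27×10^-16 J.
v = √(2K/m) = 1.99×10^5 m/s.
r = mv/(qB) = (3.15×10^-26)(1.99×10^5) / [(1×1.60×10^-19)(5.74×10^-3)] = 6.85 m.

r ≈ 6.85 m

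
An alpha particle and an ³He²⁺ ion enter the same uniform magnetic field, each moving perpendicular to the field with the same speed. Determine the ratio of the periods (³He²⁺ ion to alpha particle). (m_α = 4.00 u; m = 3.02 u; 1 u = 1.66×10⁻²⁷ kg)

T = 2πm/(qB) is independent of speed, so T₂/T₁ = (m₂/q₂)/(m₁/q₁).
T_{³He²⁺ ion}/T_{alpha particle} = (5.01×10^-27/2e) / (6.64×10^-27/2e) = 0.755.

ratio ≈ 0.755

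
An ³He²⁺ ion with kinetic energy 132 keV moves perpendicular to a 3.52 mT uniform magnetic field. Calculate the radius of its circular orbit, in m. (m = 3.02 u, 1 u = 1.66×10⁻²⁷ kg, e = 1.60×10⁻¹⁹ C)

r ≈ 12.9 m

Convert the energy: K = 132 keV = 2.11×10^-14 J.
v = √(2K/m) = √(2·2.11×10^-14/5.01×10^-27) = 2.90×10^6 m/s.
r = mv/(qB) = (5.01×10^-27)(2.90×10^6) / [(2×1.60×10^-19)(3.52×10^-3)] = 12.9 m.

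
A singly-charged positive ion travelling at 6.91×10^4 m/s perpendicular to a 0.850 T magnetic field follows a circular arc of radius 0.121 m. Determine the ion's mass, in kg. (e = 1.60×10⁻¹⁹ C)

m ≈ 2.38×10^-25 kg

qvB = mv²/r ⇒ m = qBr/v.
m = (1×1.60×10^-19)(0.850)(0.121) / (6.91×10^4) = 2.38×10^-25 kg.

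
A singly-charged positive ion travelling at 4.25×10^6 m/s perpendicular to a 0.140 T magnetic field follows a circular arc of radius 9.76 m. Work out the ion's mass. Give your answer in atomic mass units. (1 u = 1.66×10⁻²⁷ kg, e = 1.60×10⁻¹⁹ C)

m ≈ 31.0 u

qvB = mv²/r ⇒ m = qBr/v.
m = (1×1.60×10^-19)(0.140)(9.76) / (4.25×10^6) = 5.14×10^-26 kg = 31.0 u.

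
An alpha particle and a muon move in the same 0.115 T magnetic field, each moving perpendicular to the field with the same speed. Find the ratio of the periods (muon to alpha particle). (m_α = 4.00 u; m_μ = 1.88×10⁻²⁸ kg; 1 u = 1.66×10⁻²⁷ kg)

T = 2πm/(qB) is independent of speed, so T₂/T₁ = (m₂/q₂)/(m₁/q₁).
T_{muon}/T_{alpha particle} = (1.88×10^-28/1e) / (6.64×10^-27/2e) = 0.0566.

ratio ≈ 0.0566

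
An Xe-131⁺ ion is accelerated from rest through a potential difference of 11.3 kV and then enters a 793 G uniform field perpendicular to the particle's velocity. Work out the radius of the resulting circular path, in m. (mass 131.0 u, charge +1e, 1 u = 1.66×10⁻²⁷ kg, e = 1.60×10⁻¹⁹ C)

The kinetic energy gained is K = qV = (1×1.60×10^-19)(1.13×10^4) = 1.81×10^-15 J.
v = √(2K/m) = 1.29×10^5 m/s.
r = mv/(qB) = (2.17×10^-25)(1.29×10^5) / [(1×1.60×10^-19)(0.0793)] = 2.21 m.

r ≈ 2.21 m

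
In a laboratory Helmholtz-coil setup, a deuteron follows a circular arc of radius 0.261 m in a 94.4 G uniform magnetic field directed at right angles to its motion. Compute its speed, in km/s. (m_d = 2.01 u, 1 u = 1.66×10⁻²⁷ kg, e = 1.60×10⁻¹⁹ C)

From qvB = mv²/r, v = qBr/m.
v = (1×1.60×10^-19)(9.44×10^-3)(0.261) / (3.34×10^-27) = 1.18×10^5 m/s.

v ≈ 118 km/s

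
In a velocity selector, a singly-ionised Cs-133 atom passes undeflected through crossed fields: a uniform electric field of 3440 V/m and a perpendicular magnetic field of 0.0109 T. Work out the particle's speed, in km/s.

For zero net force, qE = qvB, so v = E/B.
v = (3440) / (0.0109) = 3.16×10^5 m/s.

v ≈ 316 km/s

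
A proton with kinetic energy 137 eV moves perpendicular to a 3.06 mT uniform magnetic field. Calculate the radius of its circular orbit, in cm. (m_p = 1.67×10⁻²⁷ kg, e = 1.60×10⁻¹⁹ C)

Convert the energy: K = 137 eV = 2.19×10^-17 J.
v = √(2K/m) = √(2·2.19×10^-17/1.67×10^-27) = 1.62×10^5 m/s.
r = mv/(qB) = (1.67×10^-27)(1.62×10^5) / [(1×1.60×10^-19)(3.06×10^-3)] = 0.553 m.

r ≈ 55.3 cm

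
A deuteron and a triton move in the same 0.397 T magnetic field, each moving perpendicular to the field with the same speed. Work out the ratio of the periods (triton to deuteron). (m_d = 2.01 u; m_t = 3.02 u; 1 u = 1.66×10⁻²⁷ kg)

T = 2πm/(qB) is independent of speed, so T₂/T₁ = (m₂/q₂)/(m₁/q₁).
T_{triton}/T_{deuteron} = (5.01×10^-27/1e) / (3.34×10^-27/1e) = 1.50.

ratio ≈ 1.50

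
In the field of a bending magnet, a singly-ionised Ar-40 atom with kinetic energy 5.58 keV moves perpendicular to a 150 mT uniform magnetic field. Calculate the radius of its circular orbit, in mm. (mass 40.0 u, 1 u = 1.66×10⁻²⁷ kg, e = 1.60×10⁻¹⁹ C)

r ≈ 454 mm

Convert the energy: K = 5.58 keV = 8.93×10^-16 J.
v = √(2K/m) = √(2·8.93×10^-16/6.64×10^-26) = 1.64×10^5 m/s.
r = mv/(qB) = (6.64×10^-26)(1.64×10^5) / [(1×1.60×10^-19)(0.150)] = 0.454 m.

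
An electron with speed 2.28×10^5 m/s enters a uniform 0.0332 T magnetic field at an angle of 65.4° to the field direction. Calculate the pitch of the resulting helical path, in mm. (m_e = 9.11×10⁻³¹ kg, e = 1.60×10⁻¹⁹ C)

The velocity component along B is v∥ = v cos65.4° = 9.49×10^4 m/s.
The cyclotron period T = 2πm/(qB) = 1.08×10^-9 s is set by m, q, B alone.
Pitch = v∥·T = (9.49×10^4)(1.08×10^-9) = 1.02×10^-4 m.

pitch ≈ 0.102 mm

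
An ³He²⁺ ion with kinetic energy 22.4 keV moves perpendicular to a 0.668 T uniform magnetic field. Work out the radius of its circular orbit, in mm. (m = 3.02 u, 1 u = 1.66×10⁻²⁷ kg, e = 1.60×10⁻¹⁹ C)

r ≈ 28.0 mm

Convert the energy: K = 22.4 keV = 3.58×10^-15 J.
v = √(2K/m) = √(2·3.58×10^-15/5.01×10^-27) = 1.20×10^6 m/s.
r = mv/(qB) = (5.01×10^-27)(1.20×10^6) / [(2×1.60×10^-19)(0.668)] = 0.0280 m.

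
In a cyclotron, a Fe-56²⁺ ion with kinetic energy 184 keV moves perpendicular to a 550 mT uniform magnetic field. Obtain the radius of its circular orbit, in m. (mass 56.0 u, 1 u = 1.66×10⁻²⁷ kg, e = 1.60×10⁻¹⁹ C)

r ≈ 0.420 m

Convert the energy: K = 184 keV = 2.94×10^-14 J.
v = √(2K/m) = √(2·2.94×10^-14/9.30×10^-26) = 7.96×10^5 m/s.
r = mv/(qB) = (9.30×10^-26)(7.96×10^5) / [(2×1.60×10^-19)(0.550)] = 0.420 m.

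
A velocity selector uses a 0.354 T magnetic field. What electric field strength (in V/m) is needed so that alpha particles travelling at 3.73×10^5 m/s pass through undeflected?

qE = qvB ⇒ E = vB = (3.73×10^5)(0.354) = 1.32×10^5 V/m.

E ≈ 1.32×10^5 V/m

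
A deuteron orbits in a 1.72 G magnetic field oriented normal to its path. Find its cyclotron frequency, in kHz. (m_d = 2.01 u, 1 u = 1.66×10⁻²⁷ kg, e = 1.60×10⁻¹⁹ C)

f ≈ 1.31 kHz

f = qB/(2πm) = (1×1.60×10^-19)(1.72×10^-4) / [2π(3.34×10^-27)] = 1310 Hz.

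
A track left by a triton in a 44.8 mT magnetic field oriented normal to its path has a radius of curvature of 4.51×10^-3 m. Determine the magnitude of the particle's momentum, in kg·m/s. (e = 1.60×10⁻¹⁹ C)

Since qvB = mv²/r, the momentum p = mv = qBr.
p = (1×1.60×10^-19)(0.0448)(4.51×10^-3) = 3.23×10^-23 kg·m/s.

p ≈ 3.23×10^-23 kg·m/s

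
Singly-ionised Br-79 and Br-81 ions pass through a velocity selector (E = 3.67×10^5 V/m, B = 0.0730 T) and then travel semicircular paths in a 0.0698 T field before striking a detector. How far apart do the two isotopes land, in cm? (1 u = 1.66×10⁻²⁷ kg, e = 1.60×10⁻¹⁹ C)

Both emerge at v = E/B₁ = 5.03×10^6 m/s.
r = mv/(qB₂), so r₁ = 59.03 m and r₂ = 60.53 m, giving Δr = 1.49 m.
After a semicircle each ion lands a diameter 2r from the entry slit, so the separation is 2Δr = 2.99 m.

Δd ≈ 299 cm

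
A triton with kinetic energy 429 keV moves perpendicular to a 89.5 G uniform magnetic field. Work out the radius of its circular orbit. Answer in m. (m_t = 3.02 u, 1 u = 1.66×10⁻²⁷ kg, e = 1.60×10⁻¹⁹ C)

r ≈ 18.3 m

Convert the energy: K = 429 keV = 6.86×10^-14 J.
v = √(2K/m) = √(2·6.86×10^-14/5.01×10^-27) = 5.23×10^6 m/s.
r = mv/(qB) = (5.01×10^-27)(5.23×10^6) / [(1×1.60×10^-19)(8.95×10^-3)] = 18.3 m.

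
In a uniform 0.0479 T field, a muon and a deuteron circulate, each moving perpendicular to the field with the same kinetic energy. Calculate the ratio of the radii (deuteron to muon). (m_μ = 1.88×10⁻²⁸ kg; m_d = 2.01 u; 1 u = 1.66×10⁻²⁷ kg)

r = √(2mK)/(qB) ⇒ at equal K, r ∝ √m/q.
r_{deuteron}/r_{muon} = 4.21.

ratio ≈ 4.21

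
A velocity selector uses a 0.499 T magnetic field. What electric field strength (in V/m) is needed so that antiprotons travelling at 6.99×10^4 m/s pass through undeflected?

E ≈ 3.49×10^4 V/m

qE = qvB ⇒ E = vB = (6.99×10^4)(0.499) = 3.49×10^4 V/m.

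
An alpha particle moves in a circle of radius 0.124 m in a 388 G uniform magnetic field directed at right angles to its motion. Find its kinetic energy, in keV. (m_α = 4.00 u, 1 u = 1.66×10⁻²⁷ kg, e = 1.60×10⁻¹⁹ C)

K ≈ 1.12 keV

v = qBr/m = (2×1.60×10^-19)(0.0388)(0.124) / (6.64×10^-27) = 2.32×10^5 m/s.
K = ½mv² = 0.5·(6.64×10^-27)·(2.32×10^5)² = 1.78×10^-16 J = 1.12 keV.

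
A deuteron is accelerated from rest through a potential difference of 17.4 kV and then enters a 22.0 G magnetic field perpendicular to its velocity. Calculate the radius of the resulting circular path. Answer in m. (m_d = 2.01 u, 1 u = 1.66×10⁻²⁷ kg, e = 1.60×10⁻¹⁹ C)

r ≈ 12.2 m

The kinetic energy gained is K = qV = (1×1.60×10^-19)(1.74×10^4) = 2.78×10^-15 J.
v = √(2K/m) = 1.29×10^6 m/s.
r = mv/(qB) = (3.34×10^-27)(1.29×10^6) / [(1×1.60×10^-19)(2.20×10^-3)] = 12.2 m.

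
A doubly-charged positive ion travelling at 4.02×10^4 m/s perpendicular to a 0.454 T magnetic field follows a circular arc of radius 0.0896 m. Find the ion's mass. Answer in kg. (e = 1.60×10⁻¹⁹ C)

qvB = mv²/r ⇒ m = qBr/v.
m = (2×1.60×10^-19)(0.454)(0.0896) / (4.02×10^4) = 3.24×10^-25 kg.

m ≈ 3.24×10^-25 kg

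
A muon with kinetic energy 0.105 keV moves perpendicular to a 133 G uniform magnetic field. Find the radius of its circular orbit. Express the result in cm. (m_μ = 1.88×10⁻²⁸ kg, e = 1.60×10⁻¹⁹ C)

r ≈ 3.73 cm

Convert the energy: K = 0.105 keV = 1.68×10^-17 J.
v = √(2K/m) = √(2·1.68×10^-17/1.88×10^-28) = 4.23×10^5 m/s.
r = mv/(qB) = (1.88×10^-28)(4.23×10^5) / [(1×1.60×10^-19)(0.0133)] = 0.0373 m.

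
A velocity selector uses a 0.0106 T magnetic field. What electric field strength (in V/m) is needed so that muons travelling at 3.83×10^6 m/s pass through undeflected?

qE = qvB ⇒ E = vB = (3.83×10^6)(0.0106) = 4.06×10^4 V/m.

E ≈ 4.06×10^4 V/m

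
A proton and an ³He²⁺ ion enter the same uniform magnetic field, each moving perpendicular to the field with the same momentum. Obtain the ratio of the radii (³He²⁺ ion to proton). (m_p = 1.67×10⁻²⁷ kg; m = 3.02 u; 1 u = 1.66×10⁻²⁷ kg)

r = p/(qB) ⇒ at equal p, r ∝ 1/q.
r_{³He²⁺ ion}/r_{proton} = 0.500.

ratio ≈ 0.500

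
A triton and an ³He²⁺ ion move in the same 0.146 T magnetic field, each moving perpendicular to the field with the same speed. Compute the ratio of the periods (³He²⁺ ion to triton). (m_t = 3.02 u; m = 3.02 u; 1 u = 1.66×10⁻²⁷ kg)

T = 2πm/(qB) is independent of speed, so T₂/T₁ = (m₂/q₂)/(m₁/q₁).
T_{³He²⁺ ion}/T_{triton} = (5.01×10^-27/2e) / (5.01×10^-27/1e) = 0.500.

ratio ≈ 0.500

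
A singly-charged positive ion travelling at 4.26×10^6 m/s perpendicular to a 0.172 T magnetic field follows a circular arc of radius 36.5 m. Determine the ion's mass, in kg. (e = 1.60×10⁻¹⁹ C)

qvB = mv²/r ⇒ m = qBr/v.
m = (1×1.60×10^-19)(0.172)(36.5) / (4.26×10^6) = 2.36×10^-25 kg.

m ≈ 2.36×10^-25 kg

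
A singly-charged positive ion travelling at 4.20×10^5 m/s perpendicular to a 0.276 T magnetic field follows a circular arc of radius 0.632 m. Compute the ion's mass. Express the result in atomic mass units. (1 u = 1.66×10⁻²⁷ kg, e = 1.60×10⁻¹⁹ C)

qvB = mv²/r ⇒ m = qBr/v.
m = (1×1.60×10^-19)(0.276)(0.632) / (4.20×10^5) = 6.65×10^-26 kg = 40.0 u.

m ≈ 40.0 u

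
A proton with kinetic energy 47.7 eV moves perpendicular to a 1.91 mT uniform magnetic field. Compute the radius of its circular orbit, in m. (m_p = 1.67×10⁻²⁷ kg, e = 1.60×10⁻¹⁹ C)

Convert the energy: K = 47.7 eV = 7.63×10^-18 J.
v = √(2K/m) = √(2·7.63×10^-18/1.67×10^-27) = 9.56×10^4 m/s.
r = mv/(qB) = (1.67×10^-27)(9.56×10^4) / [(1×1.60×10^-19)(1.91×10^-3)] = 0.522 m.

r ≈ 0.522 m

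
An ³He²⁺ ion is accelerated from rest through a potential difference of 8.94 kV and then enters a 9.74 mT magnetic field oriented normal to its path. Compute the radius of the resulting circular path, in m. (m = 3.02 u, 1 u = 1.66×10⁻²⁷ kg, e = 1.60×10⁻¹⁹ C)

r ≈ 1.72 m

The kinetic energy gained is K = qV = (2×1.60×10^-19)(8940) = 2.86×10^-15 J.
v = √(2K/m) = 1.07×10^6 m/s.
r = mv/(qB) = (5.01×10^-27)(1.07×10^6) / [(2×1.60×10^-19)(9.74×10^-3)] = 1.72 m.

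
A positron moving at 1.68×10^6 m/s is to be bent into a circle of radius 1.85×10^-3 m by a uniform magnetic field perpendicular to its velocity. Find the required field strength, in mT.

B ≈ 5.17 mT

qvB = mv²/r gives B = mv/(qr).
B = (9.11×10^-31)(1.68×10^6) / [(1×1.60×10^-19)(1.85×10^-3)] = 5.17×10^-3 T.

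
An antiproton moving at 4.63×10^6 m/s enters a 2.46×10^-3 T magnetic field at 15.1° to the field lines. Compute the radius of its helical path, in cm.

r ≈ 512 cm

Only the perpendicular component v⊥ = v sin15.1° = 1.21×10^6 m/s is bent by the field.
r = m v⊥ /(qB) = (1.67×10^-27)(1.21×10^6) / [(1×1.60×10^-19)(2.46×10^-3)] = 5.12 m.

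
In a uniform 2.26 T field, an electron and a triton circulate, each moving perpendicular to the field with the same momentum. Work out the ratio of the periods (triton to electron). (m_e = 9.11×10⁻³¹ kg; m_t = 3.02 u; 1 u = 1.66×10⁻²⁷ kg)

T = 2πm/(qB) is independent of speed, so T₂/T₁ = (m₂/q₂)/(m₁/q₁).
T_{triton}/T_{electron} = (5.01×10^-27/1e) / (9.11×10^-31/1e) = 5500.

ratio ≈ 5500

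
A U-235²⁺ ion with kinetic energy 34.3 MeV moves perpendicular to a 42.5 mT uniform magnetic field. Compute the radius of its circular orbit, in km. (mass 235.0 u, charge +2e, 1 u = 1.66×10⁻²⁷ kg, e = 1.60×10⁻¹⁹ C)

Convert the energy: K = 34.3 MeV = 5.49×10^-12 J.
v = √(2K/m) = √(2·5.49×10^-12/3.90×10^-25) = 5.30×10^6 m/s.
r = mv/(qB) = (3.90×10^-25)(5.30×10^6) / [(2×1.60×10^-19)(0.0425)] = 152 m.

r ≈ 0.152 km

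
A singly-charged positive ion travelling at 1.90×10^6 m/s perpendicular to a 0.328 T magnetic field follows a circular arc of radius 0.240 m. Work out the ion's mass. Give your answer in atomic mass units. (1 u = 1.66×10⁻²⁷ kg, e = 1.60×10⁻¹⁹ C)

qvB = mv²/r ⇒ m = qBr/v.
m = (1×1.60×10^-19)(0.328)(0.240) / (1.90×10^6) = 6.63×10^-27 kg = 3.99 u.

m ≈ 3.99 u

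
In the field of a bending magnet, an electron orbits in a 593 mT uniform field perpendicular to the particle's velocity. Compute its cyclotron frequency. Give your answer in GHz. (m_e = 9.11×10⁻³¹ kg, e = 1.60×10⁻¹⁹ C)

f = qB/(2πm) = (1×1.60×10^-19)(0.593) / [2π(9.11×10^-31)] = 1.66×10^10 Hz.

f ≈ 16.6 GHz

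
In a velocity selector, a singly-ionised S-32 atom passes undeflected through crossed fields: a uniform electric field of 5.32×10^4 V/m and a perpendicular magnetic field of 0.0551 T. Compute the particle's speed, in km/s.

For zero net force, qE = qvB, so v = E/B.
v = (5.32×10^4) / (0.0551) = 9.66×10^5 m/s.

v ≈ 966 km/s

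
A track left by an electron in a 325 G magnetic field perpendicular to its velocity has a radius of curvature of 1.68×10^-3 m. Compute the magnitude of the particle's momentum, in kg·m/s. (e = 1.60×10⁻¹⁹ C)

Since qvB = mv²/r, the momentum p = mv = qBr.
p = (1×1.60×10^-19)(0.0325)(1.68×10^-3) = 8.74×10^-24 kg·m/s.

p ≈ 8.74×10^-24 kg·m/s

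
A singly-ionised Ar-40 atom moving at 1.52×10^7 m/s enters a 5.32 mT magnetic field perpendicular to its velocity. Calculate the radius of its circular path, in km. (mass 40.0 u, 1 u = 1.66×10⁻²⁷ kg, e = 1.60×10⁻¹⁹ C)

The magnetic force provides the centripetal force: qvB = mv²/r, so r = mv/(qB).
r = (6.64×10^-26 kg)(1.52×10^7 m/s) / [(1×1.60×10^-19 C)(5.32×10^-3 T)] = 1190 m.

r ≈ 1.19 km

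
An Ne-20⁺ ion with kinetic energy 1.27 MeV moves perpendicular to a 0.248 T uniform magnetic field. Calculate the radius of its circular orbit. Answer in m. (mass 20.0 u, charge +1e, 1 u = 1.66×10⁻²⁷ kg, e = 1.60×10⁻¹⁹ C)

r ≈ 2.93 m

Convert the energy: K = 1.27 MeV = 2.03×10^-13 J.
v = √(2K/m) = √(2·2.03×10^-13/3.32×10^-26) = 3.50×10^6 m/s.
r = mv/(qB) = (3.32×10^-26)(3.50×10^6) / [(1×1.60×10^-19)(0.248)] = 2.93 m.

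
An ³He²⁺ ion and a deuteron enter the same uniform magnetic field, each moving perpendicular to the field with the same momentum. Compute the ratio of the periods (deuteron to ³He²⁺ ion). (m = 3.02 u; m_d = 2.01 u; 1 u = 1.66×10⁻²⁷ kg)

ratio ≈ 1.33

T = 2πm/(qB) is independent of speed, so T₂/T₁ = (m₂/q₂)/(m₁/q₁).
T_{deuteron}/T_{³He²⁺ ion} = (3.34×10^-27/1e) / (5.01×10^-27/2e) = 1.33.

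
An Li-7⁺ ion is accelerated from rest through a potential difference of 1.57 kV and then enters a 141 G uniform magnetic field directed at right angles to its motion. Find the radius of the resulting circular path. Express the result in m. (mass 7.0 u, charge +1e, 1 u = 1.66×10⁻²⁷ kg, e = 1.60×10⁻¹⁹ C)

r ≈ 1.07 m

The kinetic energy gained is K = qV = (1×1.60×10^-19)(1570) = 2.51×10^-16 J.
v = √(2K/m) = 2.08×10^5 m/s.
r = mv/(qB) = (1.16×10^-26)(2.08×10^5) / [(1×1.60×10^-19)(0.0141)] = 1.07 m.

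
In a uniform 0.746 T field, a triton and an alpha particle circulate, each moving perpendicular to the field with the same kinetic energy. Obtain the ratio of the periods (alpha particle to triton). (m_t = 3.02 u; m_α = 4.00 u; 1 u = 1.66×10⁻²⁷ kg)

T = 2πm/(qB) is independent of speed, so T₂/T₁ = (m₂/q₂)/(m₁/q₁).
T_{alpha particle}/T_{triton} = (6.64×10^-27/2e) / (5.01×10^-27/1e) = 0.662.

ratio ≈ 0.662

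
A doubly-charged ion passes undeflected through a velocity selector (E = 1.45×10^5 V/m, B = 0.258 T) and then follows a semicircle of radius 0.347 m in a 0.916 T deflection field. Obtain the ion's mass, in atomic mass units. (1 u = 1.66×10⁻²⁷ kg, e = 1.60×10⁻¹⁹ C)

v = E/B₁ = 5.62×10^5 m/s.
From r = mv/(qB₂), m = qB₂r/v = (2×1.60×10^-19)(0.916)(0.347) / (5.62×10^5) = 1.81×10^-25 kg.
In atomic mass units: m = 1.81×10^-25 / 1.66×10^-27 = 109 u.

m ≈ 109 u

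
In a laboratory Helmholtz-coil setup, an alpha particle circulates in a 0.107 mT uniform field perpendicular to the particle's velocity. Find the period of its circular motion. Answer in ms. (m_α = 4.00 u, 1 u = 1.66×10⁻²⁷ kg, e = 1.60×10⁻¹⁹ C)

The cyclotron period is independent of speed: T = 2πm/(qB).
T = 2π(6.64×10^-27) / [(2×1.60×10^-19)(1.07×10^-4)] = 1.22×10^-3 s.

T ≈ 1.22 ms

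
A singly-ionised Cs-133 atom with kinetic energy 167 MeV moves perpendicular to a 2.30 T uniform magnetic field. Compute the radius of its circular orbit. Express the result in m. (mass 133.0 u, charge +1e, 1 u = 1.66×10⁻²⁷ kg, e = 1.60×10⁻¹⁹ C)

r ≈ 9.33 m

Convert the energy: K = 167 MeV = 2.67×10^-11 J.
v = √(2K/m) = √(2·2.67×10^-11/2.21×10^-25) = 1.56×10^7 m/s.
r = mv/(qB) = (2.21×10^-25)(1.56×10^7) / [(1×1.60×10^-19)(2.30)] = 9.33 m.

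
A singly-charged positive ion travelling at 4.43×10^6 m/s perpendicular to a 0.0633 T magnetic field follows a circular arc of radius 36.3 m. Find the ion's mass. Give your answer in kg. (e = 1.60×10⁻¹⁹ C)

m ≈ 8.30×10^-26 kg

qvB = mv²/r ⇒ m = qBr/v.
m = (1×1.60×10^-19)(0.0633)(36.3) / (4.43×10^6) = 8.30×10^-26 kg.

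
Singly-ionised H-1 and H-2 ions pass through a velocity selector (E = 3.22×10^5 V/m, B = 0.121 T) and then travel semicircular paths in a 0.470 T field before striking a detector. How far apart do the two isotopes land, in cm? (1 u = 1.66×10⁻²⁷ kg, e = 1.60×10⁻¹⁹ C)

Δd ≈ 11.7 cm

Both emerge at v = E/B₁ = 2.66×10^6 m/s.
r = mv/(qB₂), so r₁ = 0.05874 m and r₂ = 0.1175 m, giving Δr = 0.0587 m.
After a semicircle each ion lands a diameter 2r from the entry slit, so the separation is 2Δr = 0.117 m.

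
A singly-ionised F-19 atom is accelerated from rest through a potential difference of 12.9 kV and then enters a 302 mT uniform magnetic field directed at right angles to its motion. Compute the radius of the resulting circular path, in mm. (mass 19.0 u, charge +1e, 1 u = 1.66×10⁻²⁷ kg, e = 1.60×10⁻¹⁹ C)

The kinetic energy gained is K = qV = (1×1.60×10^-19)(1.29×10^4) = 2.06×10^-15 J.
v = √(2K/m) = 3.62×10^5 m/s.
r = mv/(qB) = (3.15×10^-26)(3.62×10^5) / [(1×1.60×10^-19)(0.302)] = 0.236 m.

r ≈ 236 mm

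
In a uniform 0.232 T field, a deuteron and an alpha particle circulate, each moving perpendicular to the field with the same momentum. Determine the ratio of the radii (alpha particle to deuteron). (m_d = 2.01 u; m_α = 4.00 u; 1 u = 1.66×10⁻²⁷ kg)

ratio ≈ 0.500

r = p/(qB) ⇒ at equal p, r ∝ 1/q.
r_{alpha particle}/r_{deuteron} = 0.500.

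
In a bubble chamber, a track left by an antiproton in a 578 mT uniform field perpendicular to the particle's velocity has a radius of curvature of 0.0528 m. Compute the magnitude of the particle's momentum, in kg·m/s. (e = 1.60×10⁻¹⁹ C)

Since qvB = mv²/r, the momentum p = mv = qBr.
p = (1×1.60×10^-19)(0.578)(0.0528) = 4.88×10^-21 kg·m/s.

p ≈ 4.88×10^-21 kg·m/s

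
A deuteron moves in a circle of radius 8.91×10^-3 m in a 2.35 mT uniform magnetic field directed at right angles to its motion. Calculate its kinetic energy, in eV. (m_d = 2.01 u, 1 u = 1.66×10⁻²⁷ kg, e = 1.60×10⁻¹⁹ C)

K ≈ 0.0105 eV

v = qBr/m = (1×1.60×10^-19)(2.35×10^-3)(8.91×10^-3) / (3.34×10^-27) = 1000 m/s.
K = ½mv² = 0.5·(3.34×10^-27)·(1000)² = 1.68×10^-21 J = 0.0105 eV.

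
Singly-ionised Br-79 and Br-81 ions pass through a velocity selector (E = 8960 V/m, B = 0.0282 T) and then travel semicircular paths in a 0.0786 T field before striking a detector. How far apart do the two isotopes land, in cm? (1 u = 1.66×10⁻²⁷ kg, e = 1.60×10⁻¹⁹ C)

Both emerge at v = E/B₁ = 3.18×10^5 m/s.
r = mv/(qB₂), so r₁ = 3.3132 m and r₂ = 3.3971 m, giving Δr = 0.0839 m.
After a semicircle each ion lands a diameter 2r from the entry slit, so the separation is 2Δr = 0.168 m.

Δd ≈ 16.8 cm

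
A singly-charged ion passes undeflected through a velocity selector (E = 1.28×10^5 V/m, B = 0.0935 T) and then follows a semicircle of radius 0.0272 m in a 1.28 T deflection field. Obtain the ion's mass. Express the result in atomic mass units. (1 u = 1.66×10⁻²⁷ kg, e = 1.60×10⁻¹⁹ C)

v = E/B₁ = 1.37×10^6 m/s.
From r = mv/(qB₂), m = qB₂r/v = (1×1.60×10^-19)(1.28)(0.0272) / (1.37×10^6) = 4.07×10^-27 kg.
In atomic mass units: m = 4.07×10^-27 / 1.66×10^-27 = 2.45 u.

m ≈ 2.45 u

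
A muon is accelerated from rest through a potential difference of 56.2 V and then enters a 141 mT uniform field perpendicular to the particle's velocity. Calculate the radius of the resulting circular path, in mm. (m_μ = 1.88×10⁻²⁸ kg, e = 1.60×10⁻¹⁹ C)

r ≈ 2.58 mm

The kinetic energy gained is K = qV = (1×1.60×10^-19)(56.2) = 8.99×10^-18 J.
v = √(2K/m) = 3.09×10^5 m/s.
r = mv/(qB) = (1.88×10^-28)(3.09×10^5) / [(1×1.60×10^-19)(0.141)] = 2.58×10^-3 m.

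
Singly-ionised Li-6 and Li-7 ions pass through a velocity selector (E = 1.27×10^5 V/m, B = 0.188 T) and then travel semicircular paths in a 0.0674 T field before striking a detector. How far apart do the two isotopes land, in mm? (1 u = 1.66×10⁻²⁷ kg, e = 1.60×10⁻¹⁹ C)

Δd ≈ 208 mm

Both emerge at v = E/B₁ = 6.76×10^5 m/s.
r = mv/(qB₂), so r₁ = 0.624 m and r₂ = 0.728 m, giving Δr = 0.104 m.
After a semicircle each ion lands a diameter 2r from the entry slit, so the separation is 2Δr = 0.208 m.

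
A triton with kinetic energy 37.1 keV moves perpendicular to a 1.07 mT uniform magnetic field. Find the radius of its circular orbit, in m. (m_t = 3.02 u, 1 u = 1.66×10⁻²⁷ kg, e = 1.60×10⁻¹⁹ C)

r ≈ 45.1 m

Convert the energy: K = 37.1 keV = 5.94×10^-15 J.
v = √(2K/m) = √(2·5.94×10^-15/5.01×10^-27) = 1.54×10^6 m/s.
r = mv/(qB) = (5.01×10^-27)(1.54×10^6) / [(1×1.60×10^-19)(1.07×10^-3)] = 45.1 m.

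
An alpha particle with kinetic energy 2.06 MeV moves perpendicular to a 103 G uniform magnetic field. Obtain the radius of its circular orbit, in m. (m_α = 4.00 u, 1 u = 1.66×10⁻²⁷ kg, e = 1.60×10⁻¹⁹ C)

Convert the energy: K = 2.06 MeV = 3.30×10^-13 J.
v = √(2K/m) = √(2·3.30×10^-13/6.64×10^-27) = 9.96×10^6 m/s.
r = mv/(qB) = (6.64×10^-27)(9.96×10^6) / [(2×1.60×10^-19)(0.0103)] = 20.1 m.

r ≈ 20.1 m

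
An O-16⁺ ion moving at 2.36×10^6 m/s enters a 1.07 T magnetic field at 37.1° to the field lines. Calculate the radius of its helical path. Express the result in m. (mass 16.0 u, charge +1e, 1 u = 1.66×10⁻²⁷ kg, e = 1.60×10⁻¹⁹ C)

r ≈ 0.221 m

Only the perpendicular component v⊥ = v sin37.1° = 1.42×10^6 m/s is bent by the field.
r = m v⊥ /(qB) = (2.66×10^-26)(1.42×10^6) / [(1×1.60×10^-19)(1.07)] = 0.221 m.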